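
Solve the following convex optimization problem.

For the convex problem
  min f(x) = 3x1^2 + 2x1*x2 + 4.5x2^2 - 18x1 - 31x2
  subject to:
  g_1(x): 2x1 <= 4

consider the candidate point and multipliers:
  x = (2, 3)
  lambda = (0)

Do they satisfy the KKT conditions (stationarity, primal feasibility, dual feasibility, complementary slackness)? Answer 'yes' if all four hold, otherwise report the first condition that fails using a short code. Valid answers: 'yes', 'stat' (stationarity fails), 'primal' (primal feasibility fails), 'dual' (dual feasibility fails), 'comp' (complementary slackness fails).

Gradient of f: grad f(x) = Q x + c = (0, 0)
Constraint values g_i(x) = a_i^T x - b_i:
  g_1((2, 3)) = 0
Stationarity residual: grad f(x) + sum_i lambda_i a_i = (0, 0)
  -> stationarity OK
Primal feasibility (all g_i <= 0): OK
Dual feasibility (all lambda_i >= 0): OK
Complementary slackness (lambda_i * g_i(x) = 0 for all i): OK

Verdict: yes, KKT holds.

yes


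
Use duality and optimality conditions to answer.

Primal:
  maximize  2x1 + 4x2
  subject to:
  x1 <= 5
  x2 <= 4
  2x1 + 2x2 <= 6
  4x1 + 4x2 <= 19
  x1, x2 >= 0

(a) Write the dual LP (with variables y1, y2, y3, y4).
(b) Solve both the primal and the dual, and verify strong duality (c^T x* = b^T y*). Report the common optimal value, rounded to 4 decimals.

The standard primal-dual pair for 'max c^T x s.t. A x <= b, x >= 0' is:
  Dual:  min b^T y  s.t.  A^T y >= c,  y >= 0.

So the dual LP is:
  minimize  5y1 + 4y2 + 6y3 + 19y4
  subject to:
    y1 + 2y3 + 4y4 >= 2
    y2 + 2y3 + 4y4 >= 4
    y1, y2, y3, y4 >= 0

Solving the primal: x* = (0, 3).
  primal value c^T x* = 12.
Solving the dual: y* = (0, 0, 2, 0).
  dual value b^T y* = 12.
Strong duality: c^T x* = b^T y*. Confirmed.

12


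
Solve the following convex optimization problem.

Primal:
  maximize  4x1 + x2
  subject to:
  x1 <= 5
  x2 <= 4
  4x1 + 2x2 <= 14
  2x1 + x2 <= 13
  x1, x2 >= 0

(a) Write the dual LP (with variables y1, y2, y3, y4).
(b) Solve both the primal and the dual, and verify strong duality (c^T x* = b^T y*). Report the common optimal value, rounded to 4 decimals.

The standard primal-dual pair for 'max c^T x s.t. A x <= b, x >= 0' is:
  Dual:  min b^T y  s.t.  A^T y >= c,  y >= 0.

So the dual LP is:
  minimize  5y1 + 4y2 + 14y3 + 13y4
  subject to:
    y1 + 4y3 + 2y4 >= 4
    y2 + 2y3 + y4 >= 1
    y1, y2, y3, y4 >= 0

Solving the primal: x* = (3.5, 0).
  primal value c^T x* = 14.
Solving the dual: y* = (0, 0, 1, 0).
  dual value b^T y* = 14.
Strong duality: c^T x* = b^T y*. Confirmed.

14


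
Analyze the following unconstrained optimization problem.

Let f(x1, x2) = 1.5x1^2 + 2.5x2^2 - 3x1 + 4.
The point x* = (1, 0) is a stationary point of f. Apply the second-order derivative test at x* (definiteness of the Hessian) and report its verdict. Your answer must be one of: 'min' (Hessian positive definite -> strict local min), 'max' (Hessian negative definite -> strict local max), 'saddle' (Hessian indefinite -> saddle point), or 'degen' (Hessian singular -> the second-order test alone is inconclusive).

Compute the Hessian H = grad^2 f:
  H = [[3, 0], [0, 5]]
Verify stationarity: grad f(x*) = H x* + g = (0, 0).
Eigenvalues of H: 3, 5.
Both eigenvalues > 0, so H is positive definite -> x* is a strict local min.

min


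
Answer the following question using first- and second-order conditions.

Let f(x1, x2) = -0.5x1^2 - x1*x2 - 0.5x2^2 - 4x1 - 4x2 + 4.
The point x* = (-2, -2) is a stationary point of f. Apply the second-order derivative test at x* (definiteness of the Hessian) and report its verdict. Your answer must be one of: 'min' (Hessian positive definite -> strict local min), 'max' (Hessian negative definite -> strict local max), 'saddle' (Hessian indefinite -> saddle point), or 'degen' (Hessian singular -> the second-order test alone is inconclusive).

Compute the Hessian H = grad^2 f:
  H = [[-1, -1], [-1, -1]]
Verify stationarity: grad f(x*) = H x* + g = (0, 0).
Eigenvalues of H: -2, 0.
H has a zero eigenvalue (singular; negative semidefinite but not definite), so H is neither positive definite, negative definite, nor indefinite. The second-order test alone is inconclusive -> degen.
(Indeed, f is constant along the null direction of H through x*, so x* is not a strict local extremum.)

degen


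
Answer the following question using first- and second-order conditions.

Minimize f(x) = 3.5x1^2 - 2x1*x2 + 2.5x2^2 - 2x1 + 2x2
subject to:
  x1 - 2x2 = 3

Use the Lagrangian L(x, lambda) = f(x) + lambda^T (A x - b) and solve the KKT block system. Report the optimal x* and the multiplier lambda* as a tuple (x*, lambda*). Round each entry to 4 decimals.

Form the Lagrangian:
  L(x, lambda) = (1/2) x^T Q x + c^T x + lambda^T (A x - b)
Stationarity (grad_x L = 0): Q x + c + A^T lambda = 0.
Primal feasibility: A x = b.

This gives the KKT block system:
  [ Q   A^T ] [ x     ]   [-c ]
  [ A    0  ] [ lambda ] = [ b ]

Solving the linear system:
  x*      = (0.28, -1.36)
  lambda* = (-2.68)
  f(x*)   = 2.38

x* = (0.28, -1.36), lambda* = (-2.68)


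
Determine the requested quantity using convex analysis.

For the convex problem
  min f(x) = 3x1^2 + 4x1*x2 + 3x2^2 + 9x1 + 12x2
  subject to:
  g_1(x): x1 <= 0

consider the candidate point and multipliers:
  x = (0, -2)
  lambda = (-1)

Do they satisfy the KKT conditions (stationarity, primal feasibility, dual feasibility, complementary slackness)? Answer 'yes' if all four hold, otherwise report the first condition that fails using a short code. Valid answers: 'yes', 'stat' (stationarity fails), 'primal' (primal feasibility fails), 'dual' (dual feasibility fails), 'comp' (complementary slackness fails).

Gradient of f: grad f(x) = Q x + c = (1, 0)
Constraint values g_i(x) = a_i^T x - b_i:
  g_1((0, -2)) = 0
Stationarity residual: grad f(x) + sum_i lambda_i a_i = (0, 0)
  -> stationarity OK
Primal feasibility (all g_i <= 0): OK
Dual feasibility (all lambda_i >= 0): FAILS
Complementary slackness (lambda_i * g_i(x) = 0 for all i): OK

Verdict: the first failing condition is dual_feasibility -> dual.

dual


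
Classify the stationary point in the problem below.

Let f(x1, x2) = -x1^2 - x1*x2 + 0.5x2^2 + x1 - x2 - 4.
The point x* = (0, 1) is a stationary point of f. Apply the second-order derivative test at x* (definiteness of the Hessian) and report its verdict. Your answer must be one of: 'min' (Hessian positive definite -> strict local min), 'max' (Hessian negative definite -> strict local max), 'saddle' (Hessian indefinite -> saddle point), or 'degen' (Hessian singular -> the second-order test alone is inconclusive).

Compute the Hessian H = grad^2 f:
  H = [[-2, -1], [-1, 1]]
Verify stationarity: grad f(x*) = H x* + g = (0, 0).
Eigenvalues of H: -2.3028, 1.3028.
Eigenvalues have mixed signs, so H is indefinite -> x* is a saddle point.

saddle


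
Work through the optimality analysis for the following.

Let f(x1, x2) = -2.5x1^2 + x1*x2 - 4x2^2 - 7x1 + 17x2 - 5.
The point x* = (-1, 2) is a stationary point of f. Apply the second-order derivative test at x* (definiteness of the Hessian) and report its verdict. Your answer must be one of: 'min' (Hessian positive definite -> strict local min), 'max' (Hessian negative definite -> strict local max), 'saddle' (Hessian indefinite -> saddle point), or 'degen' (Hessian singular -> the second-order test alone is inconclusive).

Compute the Hessian H = grad^2 f:
  H = [[-5, 1], [1, -8]]
Verify stationarity: grad f(x*) = H x* + g = (0, 0).
Eigenvalues of H: -8.3028, -4.6972.
Both eigenvalues < 0, so H is negative definite -> x* is a strict local max.

max


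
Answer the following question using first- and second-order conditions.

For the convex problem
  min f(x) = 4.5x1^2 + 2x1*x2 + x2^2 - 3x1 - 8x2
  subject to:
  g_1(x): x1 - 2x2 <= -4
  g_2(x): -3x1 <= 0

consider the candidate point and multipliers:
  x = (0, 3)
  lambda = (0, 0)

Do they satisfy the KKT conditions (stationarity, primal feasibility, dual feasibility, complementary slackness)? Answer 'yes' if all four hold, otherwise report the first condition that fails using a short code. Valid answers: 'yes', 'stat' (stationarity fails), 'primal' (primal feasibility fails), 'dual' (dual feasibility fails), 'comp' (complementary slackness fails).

Gradient of f: grad f(x) = Q x + c = (3, -2)
Constraint values g_i(x) = a_i^T x - b_i:
  g_1((0, 3)) = -2
  g_2((0, 3)) = 0
Stationarity residual: grad f(x) + sum_i lambda_i a_i = (3, -2)
  -> stationarity FAILS
Primal feasibility (all g_i <= 0): OK
Dual feasibility (all lambda_i >= 0): OK
Complementary slackness (lambda_i * g_i(x) = 0 for all i): OK

Verdict: the first failing condition is stationarity -> stat.

stat


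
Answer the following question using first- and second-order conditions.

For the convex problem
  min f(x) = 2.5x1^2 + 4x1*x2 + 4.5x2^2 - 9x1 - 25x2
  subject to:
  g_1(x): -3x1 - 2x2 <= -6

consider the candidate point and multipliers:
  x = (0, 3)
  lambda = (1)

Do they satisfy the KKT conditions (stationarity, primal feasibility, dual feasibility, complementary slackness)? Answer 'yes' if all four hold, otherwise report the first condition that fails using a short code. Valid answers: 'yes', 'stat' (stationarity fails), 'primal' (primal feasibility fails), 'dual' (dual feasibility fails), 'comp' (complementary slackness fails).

Gradient of f: grad f(x) = Q x + c = (3, 2)
Constraint values g_i(x) = a_i^T x - b_i:
  g_1((0, 3)) = 0
Stationarity residual: grad f(x) + sum_i lambda_i a_i = (0, 0)
  -> stationarity OK
Primal feasibility (all g_i <= 0): OK
Dual feasibility (all lambda_i >= 0): OK
Complementary slackness (lambda_i * g_i(x) = 0 for all i): OK

Verdict: yes, KKT holds.

yes


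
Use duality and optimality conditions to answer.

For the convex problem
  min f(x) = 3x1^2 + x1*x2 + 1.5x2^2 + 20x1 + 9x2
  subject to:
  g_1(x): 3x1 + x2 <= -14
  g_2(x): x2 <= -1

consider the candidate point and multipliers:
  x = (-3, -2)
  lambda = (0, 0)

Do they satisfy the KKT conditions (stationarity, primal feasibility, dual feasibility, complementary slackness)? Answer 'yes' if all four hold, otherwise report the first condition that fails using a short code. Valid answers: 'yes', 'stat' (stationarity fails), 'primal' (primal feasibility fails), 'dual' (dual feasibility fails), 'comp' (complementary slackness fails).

Gradient of f: grad f(x) = Q x + c = (0, 0)
Constraint values g_i(x) = a_i^T x - b_i:
  g_1((-3, -2)) = 3
  g_2((-3, -2)) = -1
Stationarity residual: grad f(x) + sum_i lambda_i a_i = (0, 0)
  -> stationarity OK
Primal feasibility (all g_i <= 0): FAILS
Dual feasibility (all lambda_i >= 0): OK
Complementary slackness (lambda_i * g_i(x) = 0 for all i): OK

Verdict: the first failing condition is primal_feasibility -> primal.

primal


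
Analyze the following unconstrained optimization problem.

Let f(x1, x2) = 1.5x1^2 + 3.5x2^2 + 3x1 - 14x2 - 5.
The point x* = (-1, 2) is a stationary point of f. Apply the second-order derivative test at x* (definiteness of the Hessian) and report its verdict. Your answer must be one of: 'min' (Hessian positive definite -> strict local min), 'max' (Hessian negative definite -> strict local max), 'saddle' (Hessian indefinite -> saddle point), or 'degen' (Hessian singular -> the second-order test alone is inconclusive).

Compute the Hessian H = grad^2 f:
  H = [[3, 0], [0, 7]]
Verify stationarity: grad f(x*) = H x* + g = (0, 0).
Eigenvalues of H: 3, 7.
Both eigenvalues > 0, so H is positive definite -> x* is a strict local min.

min


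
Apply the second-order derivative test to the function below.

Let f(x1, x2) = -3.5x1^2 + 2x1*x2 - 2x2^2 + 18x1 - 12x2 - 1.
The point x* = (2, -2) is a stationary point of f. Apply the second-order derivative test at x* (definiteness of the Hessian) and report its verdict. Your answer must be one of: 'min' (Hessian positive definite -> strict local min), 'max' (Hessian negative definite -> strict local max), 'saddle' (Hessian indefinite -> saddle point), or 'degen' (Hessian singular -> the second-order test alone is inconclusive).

Compute the Hessian H = grad^2 f:
  H = [[-7, 2], [2, -4]]
Verify stationarity: grad f(x*) = H x* + g = (0, 0).
Eigenvalues of H: -8, -3.
Both eigenvalues < 0, so H is negative definite -> x* is a strict local max.

max


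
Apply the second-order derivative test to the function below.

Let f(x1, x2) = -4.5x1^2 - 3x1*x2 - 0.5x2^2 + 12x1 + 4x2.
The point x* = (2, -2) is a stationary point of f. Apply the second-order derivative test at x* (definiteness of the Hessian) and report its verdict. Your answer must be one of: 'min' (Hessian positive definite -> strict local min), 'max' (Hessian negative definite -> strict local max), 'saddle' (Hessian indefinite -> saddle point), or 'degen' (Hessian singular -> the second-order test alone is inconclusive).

Compute the Hessian H = grad^2 f:
  H = [[-9, -3], [-3, -1]]
Verify stationarity: grad f(x*) = H x* + g = (0, 0).
Eigenvalues of H: -10, 0.
H has a zero eigenvalue (singular; negative semidefinite but not definite), so H is neither positive definite, negative definite, nor indefinite. The second-order test alone is inconclusive -> degen.
(Indeed, f is constant along the null direction of H through x*, so x* is not a strict local extremum.)

degen


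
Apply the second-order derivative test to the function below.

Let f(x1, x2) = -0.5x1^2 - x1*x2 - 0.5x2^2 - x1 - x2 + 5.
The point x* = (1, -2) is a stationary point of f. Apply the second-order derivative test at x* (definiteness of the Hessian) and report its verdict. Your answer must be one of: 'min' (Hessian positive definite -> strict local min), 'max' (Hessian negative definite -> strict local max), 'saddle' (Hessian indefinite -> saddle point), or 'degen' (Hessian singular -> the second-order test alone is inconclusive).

Compute the Hessian H = grad^2 f:
  H = [[-1, -1], [-1, -1]]
Verify stationarity: grad f(x*) = H x* + g = (0, 0).
Eigenvalues of H: -2, 0.
H has a zero eigenvalue (singular; negative semidefinite but not definite), so H is neither positive definite, negative definite, nor indefinite. The second-order test alone is inconclusive -> degen.
(Indeed, f is constant along the null direction of H through x*, so x* is not a strict local extremum.)

degen


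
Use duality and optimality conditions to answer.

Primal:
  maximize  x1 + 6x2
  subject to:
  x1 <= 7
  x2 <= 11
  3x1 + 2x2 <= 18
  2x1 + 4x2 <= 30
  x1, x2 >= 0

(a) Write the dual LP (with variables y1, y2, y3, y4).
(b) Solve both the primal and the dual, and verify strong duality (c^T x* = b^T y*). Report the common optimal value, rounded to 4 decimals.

The standard primal-dual pair for 'max c^T x s.t. A x <= b, x >= 0' is:
  Dual:  min b^T y  s.t.  A^T y >= c,  y >= 0.

So the dual LP is:
  minimize  7y1 + 11y2 + 18y3 + 30y4
  subject to:
    y1 + 3y3 + 2y4 >= 1
    y2 + 2y3 + 4y4 >= 6
    y1, y2, y3, y4 >= 0

Solving the primal: x* = (0, 7.5).
  primal value c^T x* = 45.
Solving the dual: y* = (0, 0, 0, 1.5).
  dual value b^T y* = 45.
Strong duality: c^T x* = b^T y*. Confirmed.

45


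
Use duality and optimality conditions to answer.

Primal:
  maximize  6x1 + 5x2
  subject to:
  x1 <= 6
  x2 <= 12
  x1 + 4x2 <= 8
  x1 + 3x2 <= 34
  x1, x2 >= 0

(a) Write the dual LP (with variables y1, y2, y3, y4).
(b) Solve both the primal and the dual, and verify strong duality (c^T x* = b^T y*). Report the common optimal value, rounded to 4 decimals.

The standard primal-dual pair for 'max c^T x s.t. A x <= b, x >= 0' is:
  Dual:  min b^T y  s.t.  A^T y >= c,  y >= 0.

So the dual LP is:
  minimize  6y1 + 12y2 + 8y3 + 34y4
  subject to:
    y1 + y3 + y4 >= 6
    y2 + 4y3 + 3y4 >= 5
    y1, y2, y3, y4 >= 0

Solving the primal: x* = (6, 0.5).
  primal value c^T x* = 38.5.
Solving the dual: y* = (4.75, 0, 1.25, 0).
  dual value b^T y* = 38.5.
Strong duality: c^T x* = b^T y*. Confirmed.

38.5


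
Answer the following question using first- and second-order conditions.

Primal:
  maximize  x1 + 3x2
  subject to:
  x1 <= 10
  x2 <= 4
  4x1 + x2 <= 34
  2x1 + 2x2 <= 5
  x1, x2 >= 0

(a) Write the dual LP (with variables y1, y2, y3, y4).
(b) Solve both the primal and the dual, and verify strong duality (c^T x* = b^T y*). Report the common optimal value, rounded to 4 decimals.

The standard primal-dual pair for 'max c^T x s.t. A x <= b, x >= 0' is:
  Dual:  min b^T y  s.t.  A^T y >= c,  y >= 0.

So the dual LP is:
  minimize  10y1 + 4y2 + 34y3 + 5y4
  subject to:
    y1 + 4y3 + 2y4 >= 1
    y2 + y3 + 2y4 >= 3
    y1, y2, y3, y4 >= 0

Solving the primal: x* = (0, 2.5).
  primal value c^T x* = 7.5.
Solving the dual: y* = (0, 0, 0, 1.5).
  dual value b^T y* = 7.5.
Strong duality: c^T x* = b^T y*. Confirmed.

7.5


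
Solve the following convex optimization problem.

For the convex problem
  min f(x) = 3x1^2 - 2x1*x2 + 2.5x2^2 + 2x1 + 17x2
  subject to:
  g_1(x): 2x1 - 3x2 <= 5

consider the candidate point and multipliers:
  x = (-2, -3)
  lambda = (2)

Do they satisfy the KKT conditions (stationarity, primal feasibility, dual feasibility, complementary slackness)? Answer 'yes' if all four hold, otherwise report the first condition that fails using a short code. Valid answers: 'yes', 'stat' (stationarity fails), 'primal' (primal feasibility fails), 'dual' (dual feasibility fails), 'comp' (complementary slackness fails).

Gradient of f: grad f(x) = Q x + c = (-4, 6)
Constraint values g_i(x) = a_i^T x - b_i:
  g_1((-2, -3)) = 0
Stationarity residual: grad f(x) + sum_i lambda_i a_i = (0, 0)
  -> stationarity OK
Primal feasibility (all g_i <= 0): OK
Dual feasibility (all lambda_i >= 0): OK
Complementary slackness (lambda_i * g_i(x) = 0 for all i): OK

Verdict: yes, KKT holds.

yes


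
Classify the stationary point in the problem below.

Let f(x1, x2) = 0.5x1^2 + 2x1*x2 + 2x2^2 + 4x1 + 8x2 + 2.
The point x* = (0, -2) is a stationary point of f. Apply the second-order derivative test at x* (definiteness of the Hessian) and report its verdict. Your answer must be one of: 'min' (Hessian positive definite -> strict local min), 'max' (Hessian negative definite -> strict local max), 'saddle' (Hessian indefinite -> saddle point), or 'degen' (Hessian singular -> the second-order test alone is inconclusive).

Compute the Hessian H = grad^2 f:
  H = [[1, 2], [2, 4]]
Verify stationarity: grad f(x*) = H x* + g = (0, 0).
Eigenvalues of H: 0, 5.
H has a zero eigenvalue (singular; positive semidefinite but not definite), so H is neither positive definite, negative definite, nor indefinite. The second-order test alone is inconclusive -> degen.
(Indeed, f is constant along the null direction of H through x*, so x* is not a strict local extremum.)

degen


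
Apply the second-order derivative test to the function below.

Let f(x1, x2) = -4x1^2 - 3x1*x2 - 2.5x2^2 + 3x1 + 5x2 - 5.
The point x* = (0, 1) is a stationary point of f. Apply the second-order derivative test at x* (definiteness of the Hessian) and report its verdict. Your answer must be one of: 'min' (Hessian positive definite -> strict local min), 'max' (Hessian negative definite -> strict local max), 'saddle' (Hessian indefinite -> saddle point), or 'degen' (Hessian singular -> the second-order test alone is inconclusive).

Compute the Hessian H = grad^2 f:
  H = [[-8, -3], [-3, -5]]
Verify stationarity: grad f(x*) = H x* + g = (0, 0).
Eigenvalues of H: -9.8541, -3.1459.
Both eigenvalues < 0, so H is negative definite -> x* is a strict local max.

max


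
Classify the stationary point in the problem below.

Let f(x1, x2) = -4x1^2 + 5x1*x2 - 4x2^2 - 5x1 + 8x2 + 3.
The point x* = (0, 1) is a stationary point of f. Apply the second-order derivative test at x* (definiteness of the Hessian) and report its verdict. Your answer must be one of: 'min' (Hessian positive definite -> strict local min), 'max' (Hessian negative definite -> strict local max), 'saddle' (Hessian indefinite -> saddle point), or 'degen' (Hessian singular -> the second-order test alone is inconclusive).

Compute the Hessian H = grad^2 f:
  H = [[-8, 5], [5, -8]]
Verify stationarity: grad f(x*) = H x* + g = (0, 0).
Eigenvalues of H: -13, -3.
Both eigenvalues < 0, so H is negative definite -> x* is a strict local max.

max


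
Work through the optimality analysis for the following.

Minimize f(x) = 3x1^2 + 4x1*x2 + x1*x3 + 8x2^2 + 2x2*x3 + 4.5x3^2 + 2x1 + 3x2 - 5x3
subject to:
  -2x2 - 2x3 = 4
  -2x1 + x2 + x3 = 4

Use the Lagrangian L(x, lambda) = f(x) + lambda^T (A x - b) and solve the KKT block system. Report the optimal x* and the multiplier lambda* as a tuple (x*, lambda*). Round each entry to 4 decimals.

Form the Lagrangian:
  L(x, lambda) = (1/2) x^T Q x + c^T x + lambda^T (A x - b)
Stationarity (grad_x L = 0): Q x + c + A^T lambda = 0.
Primal feasibility: A x = b.

This gives the KKT block system:
  [ Q   A^T ] [ x     ]   [-c ]
  [ A    0  ] [ lambda ] = [ b ]

Solving the linear system:
  x*      = (-3, -0.619, -1.381)
  lambda* = (-15.7976, -9.9286)
  f(x*)   = 50.9762

x* = (-3, -0.619, -1.381), lambda* = (-15.7976, -9.9286)


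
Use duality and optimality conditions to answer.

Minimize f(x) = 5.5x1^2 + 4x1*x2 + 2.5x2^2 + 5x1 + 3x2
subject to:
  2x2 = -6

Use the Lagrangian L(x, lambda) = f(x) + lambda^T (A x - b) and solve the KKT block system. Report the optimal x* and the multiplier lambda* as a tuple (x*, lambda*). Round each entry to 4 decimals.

Form the Lagrangian:
  L(x, lambda) = (1/2) x^T Q x + c^T x + lambda^T (A x - b)
Stationarity (grad_x L = 0): Q x + c + A^T lambda = 0.
Primal feasibility: A x = b.

This gives the KKT block system:
  [ Q   A^T ] [ x     ]   [-c ]
  [ A    0  ] [ lambda ] = [ b ]

Solving the linear system:
  x*      = (0.6364, -3)
  lambda* = (4.7273)
  f(x*)   = 11.2727

x* = (0.6364, -3), lambda* = (4.7273)


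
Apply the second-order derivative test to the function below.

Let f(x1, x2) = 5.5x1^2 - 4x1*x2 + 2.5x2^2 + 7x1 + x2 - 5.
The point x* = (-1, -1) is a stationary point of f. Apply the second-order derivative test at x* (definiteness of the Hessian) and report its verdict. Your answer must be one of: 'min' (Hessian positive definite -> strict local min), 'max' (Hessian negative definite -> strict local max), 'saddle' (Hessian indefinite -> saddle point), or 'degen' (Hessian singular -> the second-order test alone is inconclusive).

Compute the Hessian H = grad^2 f:
  H = [[11, -4], [-4, 5]]
Verify stationarity: grad f(x*) = H x* + g = (0, 0).
Eigenvalues of H: 3, 13.
Both eigenvalues > 0, so H is positive definite -> x* is a strict local min.

min


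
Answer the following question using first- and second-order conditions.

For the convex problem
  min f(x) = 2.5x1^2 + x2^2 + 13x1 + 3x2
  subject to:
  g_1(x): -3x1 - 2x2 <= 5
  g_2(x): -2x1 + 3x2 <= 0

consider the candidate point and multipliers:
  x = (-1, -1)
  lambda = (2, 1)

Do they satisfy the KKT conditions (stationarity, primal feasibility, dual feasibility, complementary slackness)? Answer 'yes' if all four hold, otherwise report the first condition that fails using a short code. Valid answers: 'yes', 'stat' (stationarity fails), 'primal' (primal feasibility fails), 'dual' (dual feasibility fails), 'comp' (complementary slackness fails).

Gradient of f: grad f(x) = Q x + c = (8, 1)
Constraint values g_i(x) = a_i^T x - b_i:
  g_1((-1, -1)) = 0
  g_2((-1, -1)) = -1
Stationarity residual: grad f(x) + sum_i lambda_i a_i = (0, 0)
  -> stationarity OK
Primal feasibility (all g_i <= 0): OK
Dual feasibility (all lambda_i >= 0): OK
Complementary slackness (lambda_i * g_i(x) = 0 for all i): FAILS

Verdict: the first failing condition is complementary_slackness -> comp.

comp


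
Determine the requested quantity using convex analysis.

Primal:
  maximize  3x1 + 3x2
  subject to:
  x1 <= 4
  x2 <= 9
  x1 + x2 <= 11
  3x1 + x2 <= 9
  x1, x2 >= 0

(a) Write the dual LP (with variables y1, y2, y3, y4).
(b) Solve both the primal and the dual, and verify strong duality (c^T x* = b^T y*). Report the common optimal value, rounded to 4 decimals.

The standard primal-dual pair for 'max c^T x s.t. A x <= b, x >= 0' is:
  Dual:  min b^T y  s.t.  A^T y >= c,  y >= 0.

So the dual LP is:
  minimize  4y1 + 9y2 + 11y3 + 9y4
  subject to:
    y1 + y3 + 3y4 >= 3
    y2 + y3 + y4 >= 3
    y1, y2, y3, y4 >= 0

Solving the primal: x* = (0, 9).
  primal value c^T x* = 27.
Solving the dual: y* = (0, 2, 0, 1).
  dual value b^T y* = 27.
Strong duality: c^T x* = b^T y*. Confirmed.

27


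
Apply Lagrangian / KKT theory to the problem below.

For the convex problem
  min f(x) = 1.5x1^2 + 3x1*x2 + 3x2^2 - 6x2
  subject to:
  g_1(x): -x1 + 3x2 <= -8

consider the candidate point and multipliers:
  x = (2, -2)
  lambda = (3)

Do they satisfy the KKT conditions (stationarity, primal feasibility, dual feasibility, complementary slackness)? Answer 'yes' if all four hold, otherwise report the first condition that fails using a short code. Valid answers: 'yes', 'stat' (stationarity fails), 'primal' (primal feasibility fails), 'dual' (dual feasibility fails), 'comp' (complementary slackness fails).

Gradient of f: grad f(x) = Q x + c = (0, -12)
Constraint values g_i(x) = a_i^T x - b_i:
  g_1((2, -2)) = 0
Stationarity residual: grad f(x) + sum_i lambda_i a_i = (-3, -3)
  -> stationarity FAILS
Primal feasibility (all g_i <= 0): OK
Dual feasibility (all lambda_i >= 0): OK
Complementary slackness (lambda_i * g_i(x) = 0 for all i): OK

Verdict: the first failing condition is stationarity -> stat.

stat


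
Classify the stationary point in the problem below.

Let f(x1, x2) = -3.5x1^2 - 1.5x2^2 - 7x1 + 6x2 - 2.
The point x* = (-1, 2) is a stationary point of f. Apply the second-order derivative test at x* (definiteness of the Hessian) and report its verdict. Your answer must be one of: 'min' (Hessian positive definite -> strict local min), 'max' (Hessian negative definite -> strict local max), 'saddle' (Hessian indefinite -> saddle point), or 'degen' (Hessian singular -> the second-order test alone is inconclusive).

Compute the Hessian H = grad^2 f:
  H = [[-7, 0], [0, -3]]
Verify stationarity: grad f(x*) = H x* + g = (0, 0).
Eigenvalues of H: -7, -3.
Both eigenvalues < 0, so H is negative definite -> x* is a strict local max.

max


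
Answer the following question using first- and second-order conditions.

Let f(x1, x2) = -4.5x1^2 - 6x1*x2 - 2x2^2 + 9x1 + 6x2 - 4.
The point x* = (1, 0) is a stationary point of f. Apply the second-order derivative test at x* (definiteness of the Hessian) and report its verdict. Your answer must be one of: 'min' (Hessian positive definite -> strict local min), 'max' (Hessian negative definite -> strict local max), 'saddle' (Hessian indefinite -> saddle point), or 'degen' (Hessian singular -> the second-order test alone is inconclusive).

Compute the Hessian H = grad^2 f:
  H = [[-9, -6], [-6, -4]]
Verify stationarity: grad f(x*) = H x* + g = (0, 0).
Eigenvalues of H: -13, 0.
H has a zero eigenvalue (singular; negative semidefinite but not definite), so H is neither positive definite, negative definite, nor indefinite. The second-order test alone is inconclusive -> degen.
(Indeed, f is constant along the null direction of H through x*, so x* is not a strict local extremum.)

degen


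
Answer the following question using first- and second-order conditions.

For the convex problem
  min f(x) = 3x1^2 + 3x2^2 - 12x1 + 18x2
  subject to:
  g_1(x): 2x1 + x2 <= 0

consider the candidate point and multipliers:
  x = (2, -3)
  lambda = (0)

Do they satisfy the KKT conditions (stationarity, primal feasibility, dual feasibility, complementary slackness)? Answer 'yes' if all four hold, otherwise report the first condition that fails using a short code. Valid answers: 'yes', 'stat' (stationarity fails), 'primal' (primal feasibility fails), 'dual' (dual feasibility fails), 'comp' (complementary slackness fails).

Gradient of f: grad f(x) = Q x + c = (0, 0)
Constraint values g_i(x) = a_i^T x - b_i:
  g_1((2, -3)) = 1
Stationarity residual: grad f(x) + sum_i lambda_i a_i = (0, 0)
  -> stationarity OK
Primal feasibility (all g_i <= 0): FAILS
Dual feasibility (all lambda_i >= 0): OK
Complementary slackness (lambda_i * g_i(x) = 0 for all i): OK

Verdict: the first failing condition is primal_feasibility -> primal.

primal


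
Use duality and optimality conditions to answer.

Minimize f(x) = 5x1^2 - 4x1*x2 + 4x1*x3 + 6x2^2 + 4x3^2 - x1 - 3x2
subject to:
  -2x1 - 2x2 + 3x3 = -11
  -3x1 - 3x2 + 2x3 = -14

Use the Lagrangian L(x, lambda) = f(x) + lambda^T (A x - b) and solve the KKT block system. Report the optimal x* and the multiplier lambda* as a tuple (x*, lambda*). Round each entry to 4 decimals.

Form the Lagrangian:
  L(x, lambda) = (1/2) x^T Q x + c^T x + lambda^T (A x - b)
Stationarity (grad_x L = 0): Q x + c + A^T lambda = 0.
Primal feasibility: A x = b.

This gives the KKT block system:
  [ Q   A^T ] [ x     ]   [-c ]
  [ A    0  ] [ lambda ] = [ b ]

Solving the linear system:
  x*      = (2.2, 1.8, -1)
  lambda* = (-4.4, 6.2)
  f(x*)   = 15.4

x* = (2.2, 1.8, -1), lambda* = (-4.4, 6.2)


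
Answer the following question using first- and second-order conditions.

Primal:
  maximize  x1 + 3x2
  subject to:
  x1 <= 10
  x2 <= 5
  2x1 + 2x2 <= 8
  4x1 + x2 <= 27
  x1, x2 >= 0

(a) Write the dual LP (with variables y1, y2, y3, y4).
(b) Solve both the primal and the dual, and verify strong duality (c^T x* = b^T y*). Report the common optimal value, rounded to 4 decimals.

The standard primal-dual pair for 'max c^T x s.t. A x <= b, x >= 0' is:
  Dual:  min b^T y  s.t.  A^T y >= c,  y >= 0.

So the dual LP is:
  minimize  10y1 + 5y2 + 8y3 + 27y4
  subject to:
    y1 + 2y3 + 4y4 >= 1
    y2 + 2y3 + y4 >= 3
    y1, y2, y3, y4 >= 0

Solving the primal: x* = (0, 4).
  primal value c^T x* = 12.
Solving the dual: y* = (0, 0, 1.5, 0).
  dual value b^T y* = 12.
Strong duality: c^T x* = b^T y*. Confirmed.

12


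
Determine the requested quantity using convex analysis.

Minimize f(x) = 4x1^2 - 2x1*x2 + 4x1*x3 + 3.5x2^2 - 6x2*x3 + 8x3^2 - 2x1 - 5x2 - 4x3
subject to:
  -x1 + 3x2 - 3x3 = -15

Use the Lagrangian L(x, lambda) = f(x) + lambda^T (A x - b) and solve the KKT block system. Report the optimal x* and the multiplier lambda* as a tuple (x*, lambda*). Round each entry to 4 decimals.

Form the Lagrangian:
  L(x, lambda) = (1/2) x^T Q x + c^T x + lambda^T (A x - b)
Stationarity (grad_x L = 0): Q x + c + A^T lambda = 0.
Primal feasibility: A x = b.

This gives the KKT block system:
  [ Q   A^T ] [ x     ]   [-c ]
  [ A    0  ] [ lambda ] = [ b ]

Solving the linear system:
  x*      = (0.3401, -3.686, 1.2006)
  lambda* = (12.8953)
  f(x*)   = 103.189

x* = (0.3401, -3.686, 1.2006), lambda* = (12.8953)


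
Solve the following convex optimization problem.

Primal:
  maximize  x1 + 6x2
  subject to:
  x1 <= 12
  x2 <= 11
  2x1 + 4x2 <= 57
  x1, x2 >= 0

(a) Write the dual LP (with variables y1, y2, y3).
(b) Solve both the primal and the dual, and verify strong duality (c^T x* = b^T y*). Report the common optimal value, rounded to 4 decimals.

The standard primal-dual pair for 'max c^T x s.t. A x <= b, x >= 0' is:
  Dual:  min b^T y  s.t.  A^T y >= c,  y >= 0.

So the dual LP is:
  minimize  12y1 + 11y2 + 57y3
  subject to:
    y1 + 2y3 >= 1
    y2 + 4y3 >= 6
    y1, y2, y3 >= 0

Solving the primal: x* = (6.5, 11).
  primal value c^T x* = 72.5.
Solving the dual: y* = (0, 4, 0.5).
  dual value b^T y* = 72.5.
Strong duality: c^T x* = b^T y*. Confirmed.

72.5


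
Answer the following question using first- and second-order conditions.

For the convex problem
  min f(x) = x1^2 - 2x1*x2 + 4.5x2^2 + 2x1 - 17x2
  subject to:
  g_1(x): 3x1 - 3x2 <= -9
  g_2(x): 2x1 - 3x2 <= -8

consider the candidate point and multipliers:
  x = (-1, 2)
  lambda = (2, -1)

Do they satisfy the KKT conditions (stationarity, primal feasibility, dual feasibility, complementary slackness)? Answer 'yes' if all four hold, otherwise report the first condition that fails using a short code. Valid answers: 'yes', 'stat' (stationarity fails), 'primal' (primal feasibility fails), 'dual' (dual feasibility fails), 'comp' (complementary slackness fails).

Gradient of f: grad f(x) = Q x + c = (-4, 3)
Constraint values g_i(x) = a_i^T x - b_i:
  g_1((-1, 2)) = 0
  g_2((-1, 2)) = 0
Stationarity residual: grad f(x) + sum_i lambda_i a_i = (0, 0)
  -> stationarity OK
Primal feasibility (all g_i <= 0): OK
Dual feasibility (all lambda_i >= 0): FAILS
Complementary slackness (lambda_i * g_i(x) = 0 for all i): OK

Verdict: the first failing condition is dual_feasibility -> dual.

dual


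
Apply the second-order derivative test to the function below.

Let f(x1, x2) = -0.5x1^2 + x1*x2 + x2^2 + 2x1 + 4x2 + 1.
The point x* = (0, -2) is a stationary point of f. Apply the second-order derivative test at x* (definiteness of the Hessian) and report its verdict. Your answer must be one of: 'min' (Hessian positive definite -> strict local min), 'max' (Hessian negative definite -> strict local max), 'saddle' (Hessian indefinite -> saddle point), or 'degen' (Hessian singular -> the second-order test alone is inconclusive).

Compute the Hessian H = grad^2 f:
  H = [[-1, 1], [1, 2]]
Verify stationarity: grad f(x*) = H x* + g = (0, 0).
Eigenvalues of H: -1.3028, 2.3028.
Eigenvalues have mixed signs, so H is indefinite -> x* is a saddle point.

saddle


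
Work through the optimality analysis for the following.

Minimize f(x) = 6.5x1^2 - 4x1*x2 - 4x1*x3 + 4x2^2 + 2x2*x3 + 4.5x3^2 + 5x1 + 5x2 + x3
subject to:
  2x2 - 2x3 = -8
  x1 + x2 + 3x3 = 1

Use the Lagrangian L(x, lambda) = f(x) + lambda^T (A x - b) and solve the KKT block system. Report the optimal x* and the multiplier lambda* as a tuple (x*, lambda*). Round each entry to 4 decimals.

Form the Lagrangian:
  L(x, lambda) = (1/2) x^T Q x + c^T x + lambda^T (A x - b)
Stationarity (grad_x L = 0): Q x + c + A^T lambda = 0.
Primal feasibility: A x = b.

This gives the KKT block system:
  [ Q   A^T ] [ x     ]   [-c ]
  [ A    0  ] [ lambda ] = [ b ]

Solving the linear system:
  x*      = (-0.7065, -2.5734, 1.4266)
  lambda* = (5.1553, -0.4027)
  f(x*)   = 13.3362

x* = (-0.7065, -2.5734, 1.4266), lambda* = (5.1553, -0.4027)


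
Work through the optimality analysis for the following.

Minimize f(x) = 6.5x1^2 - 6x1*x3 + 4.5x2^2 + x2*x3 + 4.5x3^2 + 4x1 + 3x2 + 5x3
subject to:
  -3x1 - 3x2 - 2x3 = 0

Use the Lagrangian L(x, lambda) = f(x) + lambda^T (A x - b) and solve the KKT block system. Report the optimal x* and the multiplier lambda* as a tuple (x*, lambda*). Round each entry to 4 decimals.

Form the Lagrangian:
  L(x, lambda) = (1/2) x^T Q x + c^T x + lambda^T (A x - b)
Stationarity (grad_x L = 0): Q x + c + A^T lambda = 0.
Primal feasibility: A x = b.

This gives the KKT block system:
  [ Q   A^T ] [ x     ]   [-c ]
  [ A    0  ] [ lambda ] = [ b ]

Solving the linear system:
  x*      = (-0.0574, 0.2321, -0.2621)
  lambda* = (1.6089)
  f(x*)   = -0.4218

x* = (-0.0574, 0.2321, -0.2621), lambda* = (1.6089)


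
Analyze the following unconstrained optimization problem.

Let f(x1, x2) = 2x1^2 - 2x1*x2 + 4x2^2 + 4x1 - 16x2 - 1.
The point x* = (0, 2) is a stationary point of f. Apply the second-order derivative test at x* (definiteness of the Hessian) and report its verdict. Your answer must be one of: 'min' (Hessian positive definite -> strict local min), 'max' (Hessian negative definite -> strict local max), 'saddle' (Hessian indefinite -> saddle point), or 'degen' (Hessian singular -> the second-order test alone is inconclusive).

Compute the Hessian H = grad^2 f:
  H = [[4, -2], [-2, 8]]
Verify stationarity: grad f(x*) = H x* + g = (0, 0).
Eigenvalues of H: 3.1716, 8.8284.
Both eigenvalues > 0, so H is positive definite -> x* is a strict local min.

min


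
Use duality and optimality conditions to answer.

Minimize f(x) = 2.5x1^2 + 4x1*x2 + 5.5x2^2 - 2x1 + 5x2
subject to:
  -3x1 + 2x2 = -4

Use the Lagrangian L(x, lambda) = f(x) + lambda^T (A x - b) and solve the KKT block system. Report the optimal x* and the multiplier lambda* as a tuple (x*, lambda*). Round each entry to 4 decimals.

Form the Lagrangian:
  L(x, lambda) = (1/2) x^T Q x + c^T x + lambda^T (A x - b)
Stationarity (grad_x L = 0): Q x + c + A^T lambda = 0.
Primal feasibility: A x = b.

This gives the KKT block system:
  [ Q   A^T ] [ x     ]   [-c ]
  [ A    0  ] [ lambda ] = [ b ]

Solving the linear system:
  x*      = (0.8503, -0.7246)
  lambda* = (-0.2156)
  f(x*)   = -3.0928

x* = (0.8503, -0.7246), lambda* = (-0.2156)


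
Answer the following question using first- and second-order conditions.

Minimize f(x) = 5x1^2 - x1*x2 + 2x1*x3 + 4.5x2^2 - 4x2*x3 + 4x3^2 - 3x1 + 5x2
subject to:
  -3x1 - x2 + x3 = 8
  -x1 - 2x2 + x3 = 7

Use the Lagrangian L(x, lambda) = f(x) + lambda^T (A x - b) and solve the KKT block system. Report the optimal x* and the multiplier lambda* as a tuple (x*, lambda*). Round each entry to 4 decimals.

Form the Lagrangian:
  L(x, lambda) = (1/2) x^T Q x + c^T x + lambda^T (A x - b)
Stationarity (grad_x L = 0): Q x + c + A^T lambda = 0.
Primal feasibility: A x = b.

This gives the KKT block system:
  [ Q   A^T ] [ x     ]   [-c ]
  [ A    0  ] [ lambda ] = [ b ]

Solving the linear system:
  x*      = (-1.7033, -2.4066, 0.4835)
  lambda* = (-3.2857, -6.8022)
  f(x*)   = 33.489

x* = (-1.7033, -2.4066, 0.4835), lambda* = (-3.2857, -6.8022)


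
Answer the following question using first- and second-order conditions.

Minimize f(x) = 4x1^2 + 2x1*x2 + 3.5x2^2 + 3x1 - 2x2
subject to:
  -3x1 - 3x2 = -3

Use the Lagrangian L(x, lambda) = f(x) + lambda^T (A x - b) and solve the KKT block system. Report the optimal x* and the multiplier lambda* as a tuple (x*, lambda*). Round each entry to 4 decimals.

Form the Lagrangian:
  L(x, lambda) = (1/2) x^T Q x + c^T x + lambda^T (A x - b)
Stationarity (grad_x L = 0): Q x + c + A^T lambda = 0.
Primal feasibility: A x = b.

This gives the KKT block system:
  [ Q   A^T ] [ x     ]   [-c ]
  [ A    0  ] [ lambda ] = [ b ]

Solving the linear system:
  x*      = (0, 1)
  lambda* = (1.6667)
  f(x*)   = 1.5

x* = (0, 1), lambda* = (1.6667)


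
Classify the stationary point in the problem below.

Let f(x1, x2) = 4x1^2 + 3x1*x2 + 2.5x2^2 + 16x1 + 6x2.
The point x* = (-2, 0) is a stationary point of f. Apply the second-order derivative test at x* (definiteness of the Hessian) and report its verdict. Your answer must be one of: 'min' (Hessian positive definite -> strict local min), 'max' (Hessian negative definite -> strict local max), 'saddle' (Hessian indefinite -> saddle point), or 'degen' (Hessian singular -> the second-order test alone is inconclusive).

Compute the Hessian H = grad^2 f:
  H = [[8, 3], [3, 5]]
Verify stationarity: grad f(x*) = H x* + g = (0, 0).
Eigenvalues of H: 3.1459, 9.8541.
Both eigenvalues > 0, so H is positive definite -> x* is a strict local min.

min


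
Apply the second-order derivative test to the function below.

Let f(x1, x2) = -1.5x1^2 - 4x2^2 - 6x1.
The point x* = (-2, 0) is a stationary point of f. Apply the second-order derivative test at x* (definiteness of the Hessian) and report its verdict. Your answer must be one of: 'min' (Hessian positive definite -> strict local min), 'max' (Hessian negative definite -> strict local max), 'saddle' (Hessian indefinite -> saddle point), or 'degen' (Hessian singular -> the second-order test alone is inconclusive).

Compute the Hessian H = grad^2 f:
  H = [[-3, 0], [0, -8]]
Verify stationarity: grad f(x*) = H x* + g = (0, 0).
Eigenvalues of H: -8, -3.
Both eigenvalues < 0, so H is negative definite -> x* is a strict local max.

max


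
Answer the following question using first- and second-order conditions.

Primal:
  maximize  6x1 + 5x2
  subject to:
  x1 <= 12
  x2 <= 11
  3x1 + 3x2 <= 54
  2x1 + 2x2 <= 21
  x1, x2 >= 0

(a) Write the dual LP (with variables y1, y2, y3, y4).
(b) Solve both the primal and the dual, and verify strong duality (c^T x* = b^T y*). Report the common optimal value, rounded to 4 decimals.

The standard primal-dual pair for 'max c^T x s.t. A x <= b, x >= 0' is:
  Dual:  min b^T y  s.t.  A^T y >= c,  y >= 0.

So the dual LP is:
  minimize  12y1 + 11y2 + 54y3 + 21y4
  subject to:
    y1 + 3y3 + 2y4 >= 6
    y2 + 3y3 + 2y4 >= 5
    y1, y2, y3, y4 >= 0

Solving the primal: x* = (10.5, 0).
  primal value c^T x* = 63.
Solving the dual: y* = (0, 0, 0, 3).
  dual value b^T y* = 63.
Strong duality: c^T x* = b^T y*. Confirmed.

63
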